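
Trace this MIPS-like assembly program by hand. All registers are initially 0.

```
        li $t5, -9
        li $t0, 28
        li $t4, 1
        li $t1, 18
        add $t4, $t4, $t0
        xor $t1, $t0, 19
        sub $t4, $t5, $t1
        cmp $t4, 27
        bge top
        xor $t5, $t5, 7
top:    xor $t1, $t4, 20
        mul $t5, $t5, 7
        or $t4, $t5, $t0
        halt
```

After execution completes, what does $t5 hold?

$t5=-9
$t0=28
$t4=1
$t1=18
$t4=1+28=29
$t1=28^19=15
$t4=(-9)-15=-24
cmp $t4, 27  (cmp -24,27)
bge top: not taken
$t5=(-9)^7=-16
$t1=(-24)^20=-4
$t5=(-16)*7=-112
$t4=(-112)|28=-100
halt.

-112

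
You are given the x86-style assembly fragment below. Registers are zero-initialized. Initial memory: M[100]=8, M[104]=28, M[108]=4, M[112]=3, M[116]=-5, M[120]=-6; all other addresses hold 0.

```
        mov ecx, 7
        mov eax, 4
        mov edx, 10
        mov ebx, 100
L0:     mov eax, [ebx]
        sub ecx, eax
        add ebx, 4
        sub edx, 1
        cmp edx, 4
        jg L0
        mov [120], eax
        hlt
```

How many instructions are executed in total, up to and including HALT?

mov ecx, 7 → ecx=7
mov eax, 4 → eax=4
mov edx, 10 → edx=10
mov ebx, 100 → ebx=100
mov eax, [ebx] → eax=M[100]=8
sub ecx, eax → ecx=7-8=-1
add ebx, 4 → ebx=100+4=104
sub edx, 1 → edx=10-1=9
cmp edx, 4  (cmp 9,4)
jg L0: taken
mov eax, [ebx] → eax=M[104]=28
sub ecx, eax → ecx=(-1)-28=-29
add ebx, 4 → ebx=104+4=108
sub edx, 1 → edx=9-1=8
cmp edx, 4  (cmp 8,4)
jg L0: taken
mov eax, [ebx] → eax=M[108]=4
sub ecx, eax → ecx=(-29)-4=-33
add ebx, 4 → ebx=108+4=112
sub edx, 1 → edx=8-1=7
cmp edx, 4  (cmp 7,4)
jg L0: taken
mov eax, [ebx] → eax=M[112]=3
sub ecx, eax → ecx=(-33)-3=-36
add ebx, 4 → ebx=112+4=116
sub edx, 1 → edx=7-1=6
cmp edx, 4  (cmp 6,4)
jg L0: taken
mov eax, [ebx] → eax=M[116]=-5
sub ecx, eax → ecx=(-36)-(-5)=-31
add ebx, 4 → ebx=116+4=120
sub edx, 1 → edx=6-1=5
cmp edx, 4  (cmp 5,4)
jg L0: taken
mov eax, [ebx] → eax=M[120]=-6
sub ecx, eax → ecx=(-31)-(-6)=-25
add ebx, 4 → ebx=120+4=124
sub edx, 1 → edx=5-1=4
cmp edx, 4  (cmp 4,4)
jg L0: not taken
mov [120], eax → M[120]=-6
halt.
Total executed instructions: 42.

42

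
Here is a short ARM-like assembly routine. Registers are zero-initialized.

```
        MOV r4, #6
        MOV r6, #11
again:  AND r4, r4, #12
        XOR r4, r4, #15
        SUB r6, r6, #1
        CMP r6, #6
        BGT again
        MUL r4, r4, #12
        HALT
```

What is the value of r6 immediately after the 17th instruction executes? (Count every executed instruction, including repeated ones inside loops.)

8

r4=6
r6=11
r4=6&12=4
r4=4^15=11
r6=11-1=10
CMP r6, #6  (cmp 10,6)
BGT again: taken
r4=11&12=8
r4=8^15=7
r6=10-1=9
CMP r6, #6  (cmp 9,6)
BGT again: taken
r4=7&12=4
r4=4^15=11
r6=9-1=8
CMP r6, #6  (cmp 8,6)
BGT again: taken
After step 17: r6 = 8.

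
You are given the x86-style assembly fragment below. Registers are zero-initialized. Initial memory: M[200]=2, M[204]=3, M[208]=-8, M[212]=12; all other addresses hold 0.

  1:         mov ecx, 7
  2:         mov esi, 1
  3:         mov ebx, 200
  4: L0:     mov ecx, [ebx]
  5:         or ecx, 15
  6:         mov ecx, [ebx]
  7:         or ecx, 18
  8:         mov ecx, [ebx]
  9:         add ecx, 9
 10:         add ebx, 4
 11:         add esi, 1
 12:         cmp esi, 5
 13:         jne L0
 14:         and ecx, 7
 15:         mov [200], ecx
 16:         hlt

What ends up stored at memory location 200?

after mov ecx, 7: ecx=7
after mov esi, 1: esi=1
after mov ebx, 200: ebx=200
after mov ecx, [ebx]: ecx=M[200]=2
after or ecx, 15: ecx=2|15=15
after mov ecx, [ebx]: ecx=M[200]=2
after or ecx, 18: ecx=2|18=18
after mov ecx, [ebx]: ecx=M[200]=2
after add ecx, 9: ecx=2+9=11
after add ebx, 4: ebx=200+4=204
after add esi, 1: esi=1+1=2
cmp esi, 5  (cmp 2,5)
jne L0: taken
after mov ecx, [ebx]: ecx=M[204]=3
after or ecx, 15: ecx=3|15=15
after mov ecx, [ebx]: ecx=M[204]=3
after or ecx, 18: ecx=3|18=19
after mov ecx, [ebx]: ecx=M[204]=3
after add ecx, 9: ecx=3+9=12
after add ebx, 4: ebx=204+4=208
after add esi, 1: esi=2+1=3
cmp esi, 5  (cmp 3,5)
jne L0: taken
after mov ecx, [ebx]: ecx=M[208]=-8
after or ecx, 15: ecx=(-8)|15=-1
after mov ecx, [ebx]: ecx=M[208]=-8
after or ecx, 18: ecx=(-8)|18=-6
after mov ecx, [ebx]: ecx=M[208]=-8
after add ecx, 9: ecx=(-8)+9=1
after add ebx, 4: ebx=208+4=212
after add esi, 1: esi=3+1=4
cmp esi, 5  (cmp 4,5)
jne L0: taken
after mov ecx, [ebx]: ecx=M[212]=12
after or ecx, 15: ecx=12|15=15
after mov ecx, [ebx]: ecx=M[212]=12
after or ecx, 18: ecx=12|18=30
after mov ecx, [ebx]: ecx=M[212]=12
after add ecx, 9: ecx=12+9=21
after add ebx, 4: ebx=212+4=216
after add esi, 1: esi=4+1=5
cmp esi, 5  (cmp 5,5)
jne L0: not taken
after and ecx, 7: ecx=21&7=5
mov [200], ecx → M[200]=5
halt.

5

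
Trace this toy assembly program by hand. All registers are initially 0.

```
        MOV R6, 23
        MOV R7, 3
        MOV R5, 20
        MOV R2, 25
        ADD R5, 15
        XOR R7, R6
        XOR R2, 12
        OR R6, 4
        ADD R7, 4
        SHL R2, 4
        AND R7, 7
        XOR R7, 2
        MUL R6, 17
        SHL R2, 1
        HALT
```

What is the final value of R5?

35

MOV R6, 23 → R6=23
MOV R7, 3 → R7=3
MOV R5, 20 → R5=20
MOV R2, 25 → R2=25
ADD R5, 15 → R5=20+15=35
XOR R7, R6 → R7=3^23=20
XOR R2, 12 → R2=25^12=21
OR R6, 4 → R6=23|4=23
ADD R7, 4 → R7=20+4=24
SHL R2, 4 → R2=21<<4=336
AND R7, 7 → R7=24&7=0
XOR R7, 2 → R7=0^2=2
MUL R6, 17 → R6=23*17=391
SHL R2, 1 → R2=336<<1=672
halt.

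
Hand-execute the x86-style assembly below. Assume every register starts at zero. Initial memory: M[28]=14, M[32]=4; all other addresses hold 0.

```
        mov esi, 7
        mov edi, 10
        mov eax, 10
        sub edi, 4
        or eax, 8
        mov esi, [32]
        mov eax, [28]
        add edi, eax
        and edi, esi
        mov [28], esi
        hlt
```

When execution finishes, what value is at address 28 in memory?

4

esi=7
edi=10
eax=10
edi=10-4=6
eax=10|8=10
esi=M[32]=4
eax=M[28]=14
edi=6+14=20
edi=20&4=4
mov [28], esi → M[28]=4
halt.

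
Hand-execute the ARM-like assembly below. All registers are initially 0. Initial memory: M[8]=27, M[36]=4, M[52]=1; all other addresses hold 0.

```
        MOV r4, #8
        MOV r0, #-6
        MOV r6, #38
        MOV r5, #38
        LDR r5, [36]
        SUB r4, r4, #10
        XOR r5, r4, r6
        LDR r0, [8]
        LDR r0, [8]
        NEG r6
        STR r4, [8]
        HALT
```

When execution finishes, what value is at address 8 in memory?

-2

MOV r4, #8 → r4=8
MOV r0, #-6 → r0=-6
MOV r6, #38 → r6=38
MOV r5, #38 → r5=38
LDR r5, [36] → r5=M[36]=4
SUB r4, r4, #10 → r4=8-10=-2
XOR r5, r4, r6 → r5=(-2)^38=-40
LDR r0, [8] → r0=M[8]=27
LDR r0, [8] → r0=M[8]=27
NEG r6 → r6=-(38)=-38
STR r4, [8] → M[8]=-2
halt.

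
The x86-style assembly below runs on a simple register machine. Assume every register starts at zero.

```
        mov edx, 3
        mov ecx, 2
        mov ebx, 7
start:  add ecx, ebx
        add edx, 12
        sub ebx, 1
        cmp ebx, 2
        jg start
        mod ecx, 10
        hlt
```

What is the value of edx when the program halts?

63

edx=3
ecx=2
ebx=7
ecx=2+7=9
edx=3+12=15
ebx=7-1=6
cmp ebx, 2  (cmp 6,2)
jg start: taken
ecx=9+6=15
edx=15+12=27
ebx=6-1=5
cmp ebx, 2  (cmp 5,2)
jg start: taken
ecx=15+5=20
edx=27+12=39
ebx=5-1=4
cmp ebx, 2  (cmp 4,2)
jg start: taken
ecx=20+4=24
edx=39+12=51
ebx=4-1=3
cmp ebx, 2  (cmp 3,2)
jg start: taken
ecx=24+3=27
edx=51+12=63
ebx=3-1=2
cmp ebx, 2  (cmp 2,2)
jg start: not taken
ecx=27%10=7
halt.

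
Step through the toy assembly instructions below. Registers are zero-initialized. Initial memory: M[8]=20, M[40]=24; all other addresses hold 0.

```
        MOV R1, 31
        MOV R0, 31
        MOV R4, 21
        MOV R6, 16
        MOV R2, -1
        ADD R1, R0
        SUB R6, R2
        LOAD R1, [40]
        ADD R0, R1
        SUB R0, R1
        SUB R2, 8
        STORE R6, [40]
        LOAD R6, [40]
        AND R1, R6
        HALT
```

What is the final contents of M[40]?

17

R1=31
R0=31
R4=21
R6=16
R2=-1
R1=31+31=62
R6=16-(-1)=17
R1=M[40]=24
R0=31+24=55
R0=55-24=31
R2=(-1)-8=-9
STORE R6, [40] → M[40]=17
R6=M[40]=17
R1=24&17=16
halt.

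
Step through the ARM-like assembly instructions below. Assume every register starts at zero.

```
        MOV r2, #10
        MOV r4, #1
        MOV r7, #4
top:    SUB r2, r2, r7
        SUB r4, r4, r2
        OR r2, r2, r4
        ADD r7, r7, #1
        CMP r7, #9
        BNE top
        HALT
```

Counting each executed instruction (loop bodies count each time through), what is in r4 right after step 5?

MOV r2, #10 → r2=10
MOV r4, #1 → r4=1
MOV r7, #4 → r7=4
SUB r2, r2, r7 → r2=10-4=6
SUB r4, r4, r2 → r4=1-6=-5
After step 5: r4 = -5.

-5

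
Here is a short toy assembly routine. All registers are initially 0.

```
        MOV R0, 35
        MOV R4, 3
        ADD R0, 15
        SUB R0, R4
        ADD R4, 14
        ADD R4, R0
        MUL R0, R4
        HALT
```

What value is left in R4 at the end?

64

R0=35
R4=3
R0=35+15=50
R0=50-3=47
R4=3+14=17
R4=17+47=64
R0=47*64=3008
halt.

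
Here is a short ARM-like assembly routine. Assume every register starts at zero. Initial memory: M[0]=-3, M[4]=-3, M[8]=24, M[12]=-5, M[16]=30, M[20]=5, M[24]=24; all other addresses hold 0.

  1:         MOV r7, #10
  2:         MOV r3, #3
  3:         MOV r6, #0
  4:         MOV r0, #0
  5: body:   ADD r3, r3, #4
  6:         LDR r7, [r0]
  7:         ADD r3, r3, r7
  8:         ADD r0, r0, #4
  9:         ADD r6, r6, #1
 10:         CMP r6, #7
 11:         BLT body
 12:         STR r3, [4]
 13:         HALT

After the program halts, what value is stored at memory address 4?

after MOV r7, #10: r7=10
after MOV r3, #3: r3=3
after MOV r6, #0: r6=0
after MOV r0, #0: r0=0
after ADD r3, r3, #4: r3=3+4=7
after LDR r7, [r0]: r7=M[0]=-3
after ADD r3, r3, r7: r3=7+(-3)=4
after ADD r0, r0, #4: r0=0+4=4
after ADD r6, r6, #1: r6=0+1=1
CMP r6, #7  (cmp 1,7)
BLT body: taken
after ADD r3, r3, #4: r3=4+4=8
after LDR r7, [r0]: r7=M[4]=-3
after ADD r3, r3, r7: r3=8+(-3)=5
after ADD r0, r0, #4: r0=4+4=8
after ADD r6, r6, #1: r6=1+1=2
CMP r6, #7  (cmp 2,7)
BLT body: taken
after ADD r3, r3, #4: r3=5+4=9
after LDR r7, [r0]: r7=M[8]=24
after ADD r3, r3, r7: r3=9+24=33
after ADD r0, r0, #4: r0=8+4=12
after ADD r6, r6, #1: r6=2+1=3
CMP r6, #7  (cmp 3,7)
BLT body: taken
after ADD r3, r3, #4: r3=33+4=37
after LDR r7, [r0]: r7=M[12]=-5
after ADD r3, r3, r7: r3=37+(-5)=32
after ADD r0, r0, #4: r0=12+4=16
after ADD r6, r6, #1: r6=3+1=4
CMP r6, #7  (cmp 4,7)
BLT body: taken
after ADD r3, r3, #4: r3=32+4=36
after LDR r7, [r0]: r7=M[16]=30
after ADD r3, r3, r7: r3=36+30=66
after ADD r0, r0, #4: r0=16+4=20
after ADD r6, r6, #1: r6=4+1=5
CMP r6, #7  (cmp 5,7)
BLT body: taken
after ADD r3, r3, #4: r3=66+4=70
after LDR r7, [r0]: r7=M[20]=5
after ADD r3, r3, r7: r3=70+5=75
after ADD r0, r0, #4: r0=20+4=24
after ADD r6, r6, #1: r6=5+1=6
CMP r6, #7  (cmp 6,7)
BLT body: taken
after ADD r3, r3, #4: r3=75+4=79
after LDR r7, [r0]: r7=M[24]=24
after ADD r3, r3, r7: r3=79+24=103
after ADD r0, r0, #4: r0=24+4=28
after ADD r6, r6, #1: r6=6+1=7
CMP r6, #7  (cmp 7,7)
BLT body: not taken
STR r3, [4] → M[4]=103
halt.

103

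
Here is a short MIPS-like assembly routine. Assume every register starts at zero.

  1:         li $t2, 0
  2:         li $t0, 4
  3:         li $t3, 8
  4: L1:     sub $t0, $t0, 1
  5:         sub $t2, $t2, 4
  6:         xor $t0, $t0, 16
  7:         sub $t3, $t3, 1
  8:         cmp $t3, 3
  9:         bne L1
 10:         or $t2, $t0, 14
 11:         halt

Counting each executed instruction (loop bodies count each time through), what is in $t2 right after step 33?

after li $t2, 0: $t2=0
after li $t0, 4: $t0=4
after li $t3, 8: $t3=8
after sub $t0, $t0, 1: $t0=4-1=3
after sub $t2, $t2, 4: $t2=0-4=-4
after xor $t0, $t0, 16: $t0=3^16=19
after sub $t3, $t3, 1: $t3=8-1=7
cmp $t3, 3  (cmp 7,3)
bne L1: taken
after sub $t0, $t0, 1: $t0=19-1=18
after sub $t2, $t2, 4: $t2=(-4)-4=-8
after xor $t0, $t0, 16: $t0=18^16=2
after sub $t3, $t3, 1: $t3=7-1=6
cmp $t3, 3  (cmp 6,3)
bne L1: taken
after sub $t0, $t0, 1: $t0=2-1=1
after sub $t2, $t2, 4: $t2=(-8)-4=-12
after xor $t0, $t0, 16: $t0=1^16=17
after sub $t3, $t3, 1: $t3=6-1=5
cmp $t3, 3  (cmp 5,3)
bne L1: taken
after sub $t0, $t0, 1: $t0=17-1=16
after sub $t2, $t2, 4: $t2=(-12)-4=-16
after xor $t0, $t0, 16: $t0=16^16=0
after sub $t3, $t3, 1: $t3=5-1=4
cmp $t3, 3  (cmp 4,3)
bne L1: taken
after sub $t0, $t0, 1: $t0=0-1=-1
after sub $t2, $t2, 4: $t2=(-16)-4=-20
after xor $t0, $t0, 16: $t0=(-1)^16=-17
after sub $t3, $t3, 1: $t3=4-1=3
cmp $t3, 3  (cmp 3,3)
bne L1: not taken
After step 33: $t2 = -20.

-20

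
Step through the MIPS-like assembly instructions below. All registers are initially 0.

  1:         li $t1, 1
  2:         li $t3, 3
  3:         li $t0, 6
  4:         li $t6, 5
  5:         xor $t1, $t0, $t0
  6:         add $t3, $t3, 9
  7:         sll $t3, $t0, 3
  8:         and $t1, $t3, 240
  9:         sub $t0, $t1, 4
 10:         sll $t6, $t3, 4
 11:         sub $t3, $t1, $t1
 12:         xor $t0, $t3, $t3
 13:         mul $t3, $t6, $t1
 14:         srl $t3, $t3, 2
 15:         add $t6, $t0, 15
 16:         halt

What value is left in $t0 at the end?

li $t1, 1 → $t1=1
li $t3, 3 → $t3=3
li $t0, 6 → $t0=6
li $t6, 5 → $t6=5
xor $t1, $t0, $t0 → $t1=6^6=0
add $t3, $t3, 9 → $t3=3+9=12
sll $t3, $t0, 3 → $t3=6<<3=48
and $t1, $t3, 240 → $t1=48&240=48
sub $t0, $t1, 4 → $t0=48-4=44
sll $t6, $t3, 4 → $t6=48<<4=768
sub $t3, $t1, $t1 → $t3=48-48=0
xor $t0, $t3, $t3 → $t0=0^0=0
mul $t3, $t6, $t1 → $t3=768*48=36864
srl $t3, $t3, 2 → $t3=36864>>2=9216
add $t6, $t0, 15 → $t6=0+15=15
halt.

0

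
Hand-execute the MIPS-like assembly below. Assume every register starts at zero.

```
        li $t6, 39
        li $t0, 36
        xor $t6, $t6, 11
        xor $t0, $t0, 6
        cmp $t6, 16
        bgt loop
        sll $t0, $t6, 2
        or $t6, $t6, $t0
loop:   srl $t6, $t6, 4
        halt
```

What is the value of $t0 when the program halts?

li $t6, 39 → $t6=39
li $t0, 36 → $t0=36
xor $t6, $t6, 11 → $t6=39^11=44
xor $t0, $t0, 6 → $t0=36^6=34
cmp $t6, 16  (cmp 44,16)
bgt loop: taken
srl $t6, $t6, 4 → $t6=44>>4=2
halt.

34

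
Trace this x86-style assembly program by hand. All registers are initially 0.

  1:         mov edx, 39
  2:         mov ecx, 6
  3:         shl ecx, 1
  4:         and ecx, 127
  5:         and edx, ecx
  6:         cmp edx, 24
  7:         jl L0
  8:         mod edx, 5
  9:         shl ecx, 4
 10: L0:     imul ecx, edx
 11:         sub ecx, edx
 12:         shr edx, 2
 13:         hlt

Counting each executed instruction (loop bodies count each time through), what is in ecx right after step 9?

edx=39
ecx=6
ecx=6<<1=12
ecx=12&127=12
edx=39&12=4
cmp edx, 24  (cmp 4,24)
jl L0: taken
ecx=12*4=48
ecx=48-4=44
After step 9: ecx = 44.

44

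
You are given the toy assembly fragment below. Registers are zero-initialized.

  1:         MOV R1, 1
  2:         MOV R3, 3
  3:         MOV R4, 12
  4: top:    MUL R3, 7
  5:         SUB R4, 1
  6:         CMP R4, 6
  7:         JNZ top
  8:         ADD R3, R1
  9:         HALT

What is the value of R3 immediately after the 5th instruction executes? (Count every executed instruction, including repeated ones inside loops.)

21

after MOV R1, 1: R1=1
after MOV R3, 3: R3=3
after MOV R4, 12: R4=12
after MUL R3, 7: R3=3*7=21
after SUB R4, 1: R4=12-1=11
After step 5: R3 = 21.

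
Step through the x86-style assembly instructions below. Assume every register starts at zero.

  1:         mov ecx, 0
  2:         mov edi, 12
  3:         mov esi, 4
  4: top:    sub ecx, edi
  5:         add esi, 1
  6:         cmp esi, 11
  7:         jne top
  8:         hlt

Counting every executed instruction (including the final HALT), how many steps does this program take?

ecx=0
edi=12
esi=4
ecx=0-12=-12
esi=4+1=5
cmp esi, 11  (cmp 5,11)
jne top: taken
ecx=(-12)-12=-24
esi=5+1=6
cmp esi, 11  (cmp 6,11)
jne top: taken
ecx=(-24)-12=-36
esi=6+1=7
cmp esi, 11  (cmp 7,11)
jne top: taken
ecx=(-36)-12=-48
esi=7+1=8
cmp esi, 11  (cmp 8,11)
jne top: taken
ecx=(-48)-12=-60
esi=8+1=9
cmp esi, 11  (cmp 9,11)
jne top: taken
ecx=(-60)-12=-72
esi=9+1=10
cmp esi, 11  (cmp 10,11)
jne top: taken
ecx=(-72)-12=-84
esi=10+1=11
cmp esi, 11  (cmp 11,11)
jne top: not taken
halt.
Total executed instructions: 32.

32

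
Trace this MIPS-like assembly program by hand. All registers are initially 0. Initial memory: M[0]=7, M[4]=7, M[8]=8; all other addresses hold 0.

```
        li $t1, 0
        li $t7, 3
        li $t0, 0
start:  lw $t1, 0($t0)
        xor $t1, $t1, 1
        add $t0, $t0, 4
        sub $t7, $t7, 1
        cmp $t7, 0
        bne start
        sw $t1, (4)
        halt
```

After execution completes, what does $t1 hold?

$t1=0
$t7=3
$t0=0
$t1=M[0]=7
$t1=7^1=6
$t0=0+4=4
$t7=3-1=2
cmp $t7, 0  (cmp 2,0)
bne start: taken
$t1=M[4]=7
$t1=7^1=6
$t0=4+4=8
$t7=2-1=1
cmp $t7, 0  (cmp 1,0)
bne start: taken
$t1=M[8]=8
$t1=8^1=9
$t0=8+4=12
$t7=1-1=0
cmp $t7, 0  (cmp 0,0)
bne start: not taken
sw $t1, (4) → M[4]=9
halt.

9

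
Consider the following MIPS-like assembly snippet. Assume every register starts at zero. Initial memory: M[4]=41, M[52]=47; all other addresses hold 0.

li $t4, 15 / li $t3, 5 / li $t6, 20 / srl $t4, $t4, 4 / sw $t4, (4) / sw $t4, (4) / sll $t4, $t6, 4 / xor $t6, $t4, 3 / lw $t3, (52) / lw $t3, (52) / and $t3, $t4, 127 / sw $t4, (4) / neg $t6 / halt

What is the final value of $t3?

li $t4, 15 → $t4=15
li $t3, 5 → $t3=5
li $t6, 20 → $t6=20
srl $t4, $t4, 4 → $t4=15>>4=0
sw $t4, (4) → M[4]=0
sw $t4, (4) → M[4]=0
sll $t4, $t6, 4 → $t4=20<<4=320
xor $t6, $t4, 3 → $t6=320^3=323
lw $t3, (52) → $t3=M[52]=47
lw $t3, (52) → $t3=M[52]=47
and $t3, $t4, 127 → $t3=320&127=64
sw $t4, (4) → M[4]=320
neg $t6 → $t6=-(323)=-323
halt.

64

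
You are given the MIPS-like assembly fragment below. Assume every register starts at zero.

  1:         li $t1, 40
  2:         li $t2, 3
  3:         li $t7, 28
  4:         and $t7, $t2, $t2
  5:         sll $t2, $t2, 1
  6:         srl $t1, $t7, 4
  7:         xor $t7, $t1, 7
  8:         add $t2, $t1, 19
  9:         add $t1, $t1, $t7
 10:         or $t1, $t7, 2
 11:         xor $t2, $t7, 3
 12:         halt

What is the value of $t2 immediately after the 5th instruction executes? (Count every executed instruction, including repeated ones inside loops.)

6

after li $t1, 40: $t1=40
after li $t2, 3: $t2=3
after li $t7, 28: $t7=28
after and $t7, $t2, $t2: $t7=3&3=3
after sll $t2, $t2, 1: $t2=3<<1=6
After step 5: $t2 = 6.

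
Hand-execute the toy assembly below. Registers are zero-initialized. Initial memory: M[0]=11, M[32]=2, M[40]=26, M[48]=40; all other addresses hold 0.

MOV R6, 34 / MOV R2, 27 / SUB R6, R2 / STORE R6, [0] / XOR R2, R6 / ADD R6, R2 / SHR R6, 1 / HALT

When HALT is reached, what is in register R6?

after MOV R6, 34: R6=34
after MOV R2, 27: R2=27
after SUB R6, R2: R6=34-27=7
STORE R6, [0] → M[0]=7
after XOR R2, R6: R2=27^7=28
after ADD R6, R2: R6=7+28=35
after SHR R6, 1: R6=35>>1=17
halt.

17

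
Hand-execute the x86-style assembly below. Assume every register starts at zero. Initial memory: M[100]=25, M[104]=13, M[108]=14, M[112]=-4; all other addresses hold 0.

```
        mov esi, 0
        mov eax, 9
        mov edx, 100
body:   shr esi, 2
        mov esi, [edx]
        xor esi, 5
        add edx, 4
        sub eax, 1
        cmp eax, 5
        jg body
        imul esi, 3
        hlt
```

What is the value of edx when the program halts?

esi=0
eax=9
edx=100
esi=0>>2=0
esi=M[100]=25
esi=25^5=28
edx=100+4=104
eax=9-1=8
cmp eax, 5  (cmp 8,5)
jg body: taken
esi=28>>2=7
esi=M[104]=13
esi=13^5=8
edx=104+4=108
eax=8-1=7
cmp eax, 5  (cmp 7,5)
jg body: taken
esi=8>>2=2
esi=M[108]=14
esi=14^5=11
edx=108+4=112
eax=7-1=6
cmp eax, 5  (cmp 6,5)
jg body: taken
esi=11>>2=2
esi=M[112]=-4
esi=(-4)^5=-7
edx=112+4=116
eax=6-1=5
cmp eax, 5  (cmp 5,5)
jg body: not taken
esi=(-7)*3=-21
halt.

116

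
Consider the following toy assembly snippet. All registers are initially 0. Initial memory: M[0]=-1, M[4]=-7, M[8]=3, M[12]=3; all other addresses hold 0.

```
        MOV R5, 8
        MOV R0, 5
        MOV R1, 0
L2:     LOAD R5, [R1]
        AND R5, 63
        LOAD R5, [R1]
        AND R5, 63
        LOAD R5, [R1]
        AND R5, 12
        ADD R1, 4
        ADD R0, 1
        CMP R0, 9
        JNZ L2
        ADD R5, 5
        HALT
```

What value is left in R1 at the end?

16

R5=8
R0=5
R1=0
R5=M[0]=-1
R5=(-1)&63=63
R5=M[0]=-1
R5=(-1)&63=63
R5=M[0]=-1
R5=(-1)&12=12
R1=0+4=4
R0=5+1=6
CMP R0, 9  (cmp 6,9)
JNZ L2: taken
R5=M[4]=-7
R5=(-7)&63=57
R5=M[4]=-7
R5=(-7)&63=57
R5=M[4]=-7
R5=(-7)&12=8
R1=4+4=8
R0=6+1=7
CMP R0, 9  (cmp 7,9)
JNZ L2: taken
R5=M[8]=3
R5=3&63=3
R5=M[8]=3
R5=3&63=3
R5=M[8]=3
R5=3&12=0
R1=8+4=12
R0=7+1=8
CMP R0, 9  (cmp 8,9)
JNZ L2: taken
R5=M[12]=3
R5=3&63=3
R5=M[12]=3
R5=3&63=3
R5=M[12]=3
R5=3&12=0
R1=12+4=16
R0=8+1=9
CMP R0, 9  (cmp 9,9)
JNZ L2: not taken
R5=0+5=5
halt.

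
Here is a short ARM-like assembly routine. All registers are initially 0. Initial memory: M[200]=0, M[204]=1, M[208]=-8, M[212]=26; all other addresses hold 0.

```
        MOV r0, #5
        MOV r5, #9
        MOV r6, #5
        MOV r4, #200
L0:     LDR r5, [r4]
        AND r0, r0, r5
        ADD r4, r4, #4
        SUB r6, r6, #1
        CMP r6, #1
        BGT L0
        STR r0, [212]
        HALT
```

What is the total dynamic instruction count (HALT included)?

r0=5
r5=9
r6=5
r4=200
r5=M[200]=0
r0=5&0=0
r4=200+4=204
r6=5-1=4
CMP r6, #1  (cmp 4,1)
BGT L0: taken
r5=M[204]=1
r0=0&1=0
r4=204+4=208
r6=4-1=3
CMP r6, #1  (cmp 3,1)
BGT L0: taken
r5=M[208]=-8
r0=0&(-8)=0
r4=208+4=212
r6=3-1=2
CMP r6, #1  (cmp 2,1)
BGT L0: taken
r5=M[212]=26
r0=0&26=0
r4=212+4=216
r6=2-1=1
CMP r6, #1  (cmp 1,1)
BGT L0: not taken
STR r0, [212] → M[212]=0
halt.
Total executed instructions: 30.

30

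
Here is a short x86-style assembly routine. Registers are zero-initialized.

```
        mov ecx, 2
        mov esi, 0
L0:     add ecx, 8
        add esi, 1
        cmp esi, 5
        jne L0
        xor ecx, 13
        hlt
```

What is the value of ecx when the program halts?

mov ecx, 2 → ecx=2
mov esi, 0 → esi=0
add ecx, 8 → ecx=2+8=10
add esi, 1 → esi=0+1=1
cmp esi, 5  (cmp 1,5)
jne L0: taken
add ecx, 8 → ecx=10+8=18
add esi, 1 → esi=1+1=2
cmp esi, 5  (cmp 2,5)
jne L0: taken
add ecx, 8 → ecx=18+8=26
add esi, 1 → esi=2+1=3
cmp esi, 5  (cmp 3,5)
jne L0: taken
add ecx, 8 → ecx=26+8=34
add esi, 1 → esi=3+1=4
cmp esi, 5  (cmp 4,5)
jne L0: taken
add ecx, 8 → ecx=34+8=42
add esi, 1 → esi=4+1=5
cmp esi, 5  (cmp 5,5)
jne L0: not taken
xor ecx, 13 → ecx=42^13=39
halt.

39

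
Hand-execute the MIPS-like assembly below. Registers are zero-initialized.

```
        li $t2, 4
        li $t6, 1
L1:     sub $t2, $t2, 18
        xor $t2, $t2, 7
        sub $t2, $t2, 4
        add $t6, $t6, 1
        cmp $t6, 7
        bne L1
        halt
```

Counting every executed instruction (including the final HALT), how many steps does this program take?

$t2=4
$t6=1
$t2=4-18=-14
$t2=(-14)^7=-11
$t2=(-11)-4=-15
$t6=1+1=2
cmp $t6, 7  (cmp 2,7)
bne L1: taken
$t2=(-15)-18=-33
$t2=(-33)^7=-40
$t2=(-40)-4=-44
$t6=2+1=3
cmp $t6, 7  (cmp 3,7)
bne L1: taken
$t2=(-44)-18=-62
$t2=(-62)^7=-59
$t2=(-59)-4=-63
$t6=3+1=4
cmp $t6, 7  (cmp 4,7)
bne L1: taken
$t2=(-63)-18=-81
$t2=(-81)^7=-88
$t2=(-88)-4=-92
$t6=4+1=5
cmp $t6, 7  (cmp 5,7)
bne L1: taken
$t2=(-92)-18=-110
$t2=(-110)^7=-107
$t2=(-107)-4=-111
$t6=5+1=6
cmp $t6, 7  (cmp 6,7)
bne L1: taken
$t2=(-111)-18=-129
$t2=(-129)^7=-136
$t2=(-136)-4=-140
$t6=6+1=7
cmp $t6, 7  (cmp 7,7)
bne L1: not taken
halt.
Total executed instructions: 39.

39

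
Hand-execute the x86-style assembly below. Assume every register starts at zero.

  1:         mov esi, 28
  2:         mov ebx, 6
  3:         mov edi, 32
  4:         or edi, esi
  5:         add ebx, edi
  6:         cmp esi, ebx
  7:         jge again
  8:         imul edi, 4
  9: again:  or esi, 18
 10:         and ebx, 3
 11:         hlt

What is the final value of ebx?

esi=28
ebx=6
edi=32
edi=32|28=60
ebx=6+60=66
cmp esi, ebx  (cmp 28,66)
jge again: not taken
edi=60*4=240
esi=28|18=30
ebx=66&3=2
halt.

2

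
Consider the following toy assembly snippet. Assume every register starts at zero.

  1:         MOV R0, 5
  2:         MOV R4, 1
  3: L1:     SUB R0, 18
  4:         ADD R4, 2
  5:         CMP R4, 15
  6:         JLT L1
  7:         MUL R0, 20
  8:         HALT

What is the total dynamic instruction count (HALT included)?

32

after MOV R0, 5: R0=5
after MOV R4, 1: R4=1
after SUB R0, 18: R0=5-18=-13
after ADD R4, 2: R4=1+2=3
CMP R4, 15  (cmp 3,15)
JLT L1: taken
after SUB R0, 18: R0=(-13)-18=-31
after ADD R4, 2: R4=3+2=5
CMP R4, 15  (cmp 5,15)
JLT L1: taken
after SUB R0, 18: R0=(-31)-18=-49
after ADD R4, 2: R4=5+2=7
CMP R4, 15  (cmp 7,15)
JLT L1: taken
after SUB R0, 18: R0=(-49)-18=-67
after ADD R4, 2: R4=7+2=9
CMP R4, 15  (cmp 9,15)
JLT L1: taken
after SUB R0, 18: R0=(-67)-18=-85
after ADD R4, 2: R4=9+2=11
CMP R4, 15  (cmp 11,15)
JLT L1: taken
after SUB R0, 18: R0=(-85)-18=-103
after ADD R4, 2: R4=11+2=13
CMP R4, 15  (cmp 13,15)
JLT L1: taken
after SUB R0, 18: R0=(-103)-18=-121
after ADD R4, 2: R4=13+2=15
CMP R4, 15  (cmp 15,15)
JLT L1: not taken
after MUL R0, 20: R0=(-121)*20=-2420
halt.
Total executed instructions: 32.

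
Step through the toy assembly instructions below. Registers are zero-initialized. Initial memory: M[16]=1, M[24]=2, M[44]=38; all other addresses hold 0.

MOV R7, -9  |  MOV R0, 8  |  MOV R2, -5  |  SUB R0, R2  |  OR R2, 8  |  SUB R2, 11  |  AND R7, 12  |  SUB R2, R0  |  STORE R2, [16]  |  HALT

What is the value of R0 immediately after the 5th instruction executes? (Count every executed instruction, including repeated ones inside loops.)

13

MOV R7, -9 → R7=-9
MOV R0, 8 → R0=8
MOV R2, -5 → R2=-5
SUB R0, R2 → R0=8-(-5)=13
OR R2, 8 → R2=(-5)|8=-5
After step 5: R0 = 13.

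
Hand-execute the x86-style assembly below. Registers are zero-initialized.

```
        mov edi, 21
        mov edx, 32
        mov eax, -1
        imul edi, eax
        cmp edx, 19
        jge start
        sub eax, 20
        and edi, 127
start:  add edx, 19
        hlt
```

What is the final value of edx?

51

mov edi, 21 → edi=21
mov edx, 32 → edx=32
mov eax, -1 → eax=-1
imul edi, eax → edi=21*(-1)=-21
cmp edx, 19  (cmp 32,19)
jge start: taken
add edx, 19 → edx=32+19=51
halt.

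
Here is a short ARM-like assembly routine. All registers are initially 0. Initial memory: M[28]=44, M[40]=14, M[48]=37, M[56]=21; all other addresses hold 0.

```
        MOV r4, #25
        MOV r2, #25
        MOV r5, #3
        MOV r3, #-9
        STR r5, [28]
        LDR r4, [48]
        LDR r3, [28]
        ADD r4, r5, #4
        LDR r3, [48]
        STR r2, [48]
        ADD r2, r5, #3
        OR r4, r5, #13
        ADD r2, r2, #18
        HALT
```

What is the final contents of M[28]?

MOV r4, #25 → r4=25
MOV r2, #25 → r2=25
MOV r5, #3 → r5=3
MOV r3, #-9 → r3=-9
STR r5, [28] → M[28]=3
LDR r4, [48] → r4=M[48]=37
LDR r3, [28] → r3=M[28]=3
ADD r4, r5, #4 → r4=3+4=7
LDR r3, [48] → r3=M[48]=37
STR r2, [48] → M[48]=25
ADD r2, r5, #3 → r2=3+3=6
OR r4, r5, #13 → r4=3|13=15
ADD r2, r2, #18 → r2=6+18=24
halt.

3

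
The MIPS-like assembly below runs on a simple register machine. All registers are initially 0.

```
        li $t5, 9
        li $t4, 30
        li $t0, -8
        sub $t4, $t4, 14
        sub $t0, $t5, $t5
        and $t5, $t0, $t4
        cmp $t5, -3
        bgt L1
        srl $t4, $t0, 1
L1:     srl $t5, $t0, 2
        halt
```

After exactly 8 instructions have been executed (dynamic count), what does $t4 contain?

16

$t5=9
$t4=30
$t0=-8
$t4=30-14=16
$t0=9-9=0
$t5=0&16=0
cmp $t5, -3  (cmp 0,-3)
bgt L1: taken
After step 8: $t4 = 16.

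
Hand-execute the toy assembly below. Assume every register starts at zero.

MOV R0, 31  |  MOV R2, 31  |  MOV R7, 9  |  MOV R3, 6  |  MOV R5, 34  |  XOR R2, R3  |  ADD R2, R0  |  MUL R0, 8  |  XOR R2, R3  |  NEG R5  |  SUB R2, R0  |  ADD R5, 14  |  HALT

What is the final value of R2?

-186

R0=31
R2=31
R7=9
R3=6
R5=34
R2=31^6=25
R2=25+31=56
R0=31*8=248
R2=56^6=62
R5=-(34)=-34
R2=62-248=-186
R5=(-34)+14=-20
halt.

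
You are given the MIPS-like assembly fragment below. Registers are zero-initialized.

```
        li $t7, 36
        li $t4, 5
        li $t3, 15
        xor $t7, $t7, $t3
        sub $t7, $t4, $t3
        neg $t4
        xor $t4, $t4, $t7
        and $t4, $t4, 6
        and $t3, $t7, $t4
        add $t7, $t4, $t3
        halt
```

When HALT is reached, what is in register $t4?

4

$t7=36
$t4=5
$t3=15
$t7=36^15=43
$t7=5-15=-10
$t4=-(5)=-5
$t4=(-5)^(-10)=13
$t4=13&6=4
$t3=(-10)&4=4
$t7=4+4=8
halt.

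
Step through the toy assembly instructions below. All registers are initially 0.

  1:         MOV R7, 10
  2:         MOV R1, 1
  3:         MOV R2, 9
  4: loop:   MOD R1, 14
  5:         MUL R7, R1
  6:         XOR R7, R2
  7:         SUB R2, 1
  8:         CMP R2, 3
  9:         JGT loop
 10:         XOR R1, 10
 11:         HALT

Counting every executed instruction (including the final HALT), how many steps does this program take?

41

after MOV R7, 10: R7=10
after MOV R1, 1: R1=1
after MOV R2, 9: R2=9
after MOD R1, 14: R1=1%14=1
after MUL R7, R1: R7=10*1=10
after XOR R7, R2: R7=10^9=3
after SUB R2, 1: R2=9-1=8
CMP R2, 3  (cmp 8,3)
JGT loop: taken
after MOD R1, 14: R1=1%14=1
after MUL R7, R1: R7=3*1=3
after XOR R7, R2: R7=3^8=11
after SUB R2, 1: R2=8-1=7
CMP R2, 3  (cmp 7,3)
JGT loop: taken
after MOD R1, 14: R1=1%14=1
after MUL R7, R1: R7=11*1=11
after XOR R7, R2: R7=11^7=12
after SUB R2, 1: R2=7-1=6
CMP R2, 3  (cmp 6,3)
JGT loop: taken
after MOD R1, 14: R1=1%14=1
after MUL R7, R1: R7=12*1=12
after XOR R7, R2: R7=12^6=10
after SUB R2, 1: R2=6-1=5
CMP R2, 3  (cmp 5,3)
JGT loop: taken
after MOD R1, 14: R1=1%14=1
after MUL R7, R1: R7=10*1=10
after XOR R7, R2: R7=10^5=15
after SUB R2, 1: R2=5-1=4
CMP R2, 3  (cmp 4,3)
JGT loop: taken
after MOD R1, 14: R1=1%14=1
after MUL R7, R1: R7=15*1=15
after XOR R7, R2: R7=15^4=11
after SUB R2, 1: R2=4-1=3
CMP R2, 3  (cmp 3,3)
JGT loop: not taken
after XOR R1, 10: R1=1^10=11
halt.
Total executed instructions: 41.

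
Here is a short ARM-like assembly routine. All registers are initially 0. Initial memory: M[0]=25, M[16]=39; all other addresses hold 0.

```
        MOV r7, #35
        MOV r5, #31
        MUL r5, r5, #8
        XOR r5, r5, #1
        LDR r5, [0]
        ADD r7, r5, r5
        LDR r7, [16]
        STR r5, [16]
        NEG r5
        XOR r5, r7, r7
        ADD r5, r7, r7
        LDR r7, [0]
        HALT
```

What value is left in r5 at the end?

r7=35
r5=31
r5=31*8=248
r5=248^1=249
r5=M[0]=25
r7=25+25=50
r7=M[16]=39
STR r5, [16] → M[16]=25
r5=-(25)=-25
r5=39^39=0
r5=39+39=78
r7=M[0]=25
halt.

78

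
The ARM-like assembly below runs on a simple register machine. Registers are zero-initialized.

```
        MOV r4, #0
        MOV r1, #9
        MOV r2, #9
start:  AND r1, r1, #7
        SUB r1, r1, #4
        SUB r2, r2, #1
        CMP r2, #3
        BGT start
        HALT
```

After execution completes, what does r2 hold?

after MOV r4, #0: r4=0
after MOV r1, #9: r1=9
after MOV r2, #9: r2=9
after AND r1, r1, #7: r1=9&7=1
after SUB r1, r1, #4: r1=1-4=-3
after SUB r2, r2, #1: r2=9-1=8
CMP r2, #3  (cmp 8,3)
BGT start: taken
after AND r1, r1, #7: r1=(-3)&7=5
after SUB r1, r1, #4: r1=5-4=1
after SUB r2, r2, #1: r2=8-1=7
CMP r2, #3  (cmp 7,3)
BGT start: taken
after AND r1, r1, #7: r1=1&7=1
after SUB r1, r1, #4: r1=1-4=-3
after SUB r2, r2, #1: r2=7-1=6
CMP r2, #3  (cmp 6,3)
BGT start: taken
after AND r1, r1, #7: r1=(-3)&7=5
after SUB r1, r1, #4: r1=5-4=1
after SUB r2, r2, #1: r2=6-1=5
CMP r2, #3  (cmp 5,3)
BGT start: taken
after AND r1, r1, #7: r1=1&7=1
after SUB r1, r1, #4: r1=1-4=-3
after SUB r2, r2, #1: r2=5-1=4
CMP r2, #3  (cmp 4,3)
BGT start: taken
after AND r1, r1, #7: r1=(-3)&7=5
after SUB r1, r1, #4: r1=5-4=1
after SUB r2, r2, #1: r2=4-1=3
CMP r2, #3  (cmp 3,3)
BGT start: not taken
halt.

3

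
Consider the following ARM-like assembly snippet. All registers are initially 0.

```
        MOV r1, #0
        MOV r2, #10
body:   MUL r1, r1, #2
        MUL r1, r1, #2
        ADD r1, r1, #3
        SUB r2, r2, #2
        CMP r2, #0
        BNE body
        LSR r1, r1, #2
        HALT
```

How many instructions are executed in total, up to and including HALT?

34

MOV r1, #0 → r1=0
MOV r2, #10 → r2=10
MUL r1, r1, #2 → r1=0*2=0
MUL r1, r1, #2 → r1=0*2=0
ADD r1, r1, #3 → r1=0+3=3
SUB r2, r2, #2 → r2=10-2=8
CMP r2, #0  (cmp 8,0)
BNE body: taken
MUL r1, r1, #2 → r1=3*2=6
MUL r1, r1, #2 → r1=6*2=12
ADD r1, r1, #3 → r1=12+3=15
SUB r2, r2, #2 → r2=8-2=6
CMP r2, #0  (cmp 6,0)
BNE body: taken
MUL r1, r1, #2 → r1=15*2=30
MUL r1, r1, #2 → r1=30*2=60
ADD r1, r1, #3 → r1=60+3=63
SUB r2, r2, #2 → r2=6-2=4
CMP r2, #0  (cmp 4,0)
BNE body: taken
MUL r1, r1, #2 → r1=63*2=126
MUL r1, r1, #2 → r1=126*2=252
ADD r1, r1, #3 → r1=252+3=255
SUB r2, r2, #2 → r2=4-2=2
CMP r2, #0  (cmp 2,0)
BNE body: taken
MUL r1, r1, #2 → r1=255*2=510
MUL r1, r1, #2 → r1=510*2=1020
ADD r1, r1, #3 → r1=1020+3=1023
SUB r2, r2, #2 → r2=2-2=0
CMP r2, #0  (cmp 0,0)
BNE body: not taken
LSR r1, r1, #2 → r1=1023>>2=255
halt.
Total executed instructions: 34.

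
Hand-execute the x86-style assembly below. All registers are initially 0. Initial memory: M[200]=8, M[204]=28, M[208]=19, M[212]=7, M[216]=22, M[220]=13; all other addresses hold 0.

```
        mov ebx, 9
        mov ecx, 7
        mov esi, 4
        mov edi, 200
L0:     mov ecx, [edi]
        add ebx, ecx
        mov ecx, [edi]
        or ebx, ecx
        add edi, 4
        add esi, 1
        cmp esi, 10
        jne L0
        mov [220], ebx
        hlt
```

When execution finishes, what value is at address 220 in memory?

ebx=9
ecx=7
esi=4
edi=200
ecx=M[200]=8
ebx=9+8=17
ecx=M[200]=8
ebx=17|8=25
edi=200+4=204
esi=4+1=5
cmp esi, 10  (cmp 5,10)
jne L0: taken
ecx=M[204]=28
ebx=25+28=53
ecx=M[204]=28
ebx=53|28=61
edi=204+4=208
esi=5+1=6
cmp esi, 10  (cmp 6,10)
jne L0: taken
ecx=M[208]=19
ebx=61+19=80
ecx=M[208]=19
ebx=80|19=83
edi=208+4=212
esi=6+1=7
cmp esi, 10  (cmp 7,10)
jne L0: taken
ecx=M[212]=7
ebx=83+7=90
ecx=M[212]=7
ebx=90|7=95
edi=212+4=216
esi=7+1=8
cmp esi, 10  (cmp 8,10)
jne L0: taken
ecx=M[216]=22
ebx=95+22=117
ecx=M[216]=22
ebx=117|22=119
edi=216+4=220
esi=8+1=9
cmp esi, 10  (cmp 9,10)
jne L0: taken
ecx=M[220]=13
ebx=119+13=132
ecx=M[220]=13
ebx=132|13=141
edi=220+4=224
esi=9+1=10
cmp esi, 10  (cmp 10,10)
jne L0: not taken
mov [220], ebx → M[220]=141
halt.

141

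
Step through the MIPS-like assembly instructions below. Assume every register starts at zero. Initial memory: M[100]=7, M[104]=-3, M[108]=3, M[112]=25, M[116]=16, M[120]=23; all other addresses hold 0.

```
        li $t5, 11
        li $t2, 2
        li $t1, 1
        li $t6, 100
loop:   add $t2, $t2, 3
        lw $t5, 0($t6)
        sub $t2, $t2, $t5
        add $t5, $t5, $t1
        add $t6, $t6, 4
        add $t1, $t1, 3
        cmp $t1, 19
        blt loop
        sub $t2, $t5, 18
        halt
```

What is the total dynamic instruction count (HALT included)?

after li $t5, 11: $t5=11
after li $t2, 2: $t2=2
after li $t1, 1: $t1=1
after li $t6, 100: $t6=100
after add $t2, $t2, 3: $t2=2+3=5
after lw $t5, 0($t6): $t5=M[100]=7
after sub $t2, $t2, $t5: $t2=5-7=-2
after add $t5, $t5, $t1: $t5=7+1=8
after add $t6, $t6, 4: $t6=100+4=104
after add $t1, $t1, 3: $t1=1+3=4
cmp $t1, 19  (cmp 4,19)
blt loop: taken
after add $t2, $t2, 3: $t2=(-2)+3=1
after lw $t5, 0($t6): $t5=M[104]=-3
after sub $t2, $t2, $t5: $t2=1-(-3)=4
after add $t5, $t5, $t1: $t5=(-3)+4=1
after add $t6, $t6, 4: $t6=104+4=108
after add $t1, $t1, 3: $t1=4+3=7
cmp $t1, 19  (cmp 7,19)
blt loop: taken
after add $t2, $t2, 3: $t2=4+3=7
after lw $t5, 0($t6): $t5=M[108]=3
after sub $t2, $t2, $t5: $t2=7-3=4
after add $t5, $t5, $t1: $t5=3+7=10
after add $t6, $t6, 4: $t6=108+4=112
after add $t1, $t1, 3: $t1=7+3=10
cmp $t1, 19  (cmp 10,19)
blt loop: taken
after add $t2, $t2, 3: $t2=4+3=7
after lw $t5, 0($t6): $t5=M[112]=25
after sub $t2, $t2, $t5: $t2=7-25=-18
after add $t5, $t5, $t1: $t5=25+10=35
after add $t6, $t6, 4: $t6=112+4=116
after add $t1, $t1, 3: $t1=10+3=13
cmp $t1, 19  (cmp 13,19)
blt loop: taken
after add $t2, $t2, 3: $t2=(-18)+3=-15
after lw $t5, 0($t6): $t5=M[116]=16
after sub $t2, $t2, $t5: $t2=(-15)-16=-31
after add $t5, $t5, $t1: $t5=16+13=29
after add $t6, $t6, 4: $t6=116+4=120
after add $t1, $t1, 3: $t1=13+3=16
cmp $t1, 19  (cmp 16,19)
blt loop: taken
after add $t2, $t2, 3: $t2=(-31)+3=-28
after lw $t5, 0($t6): $t5=M[120]=23
after sub $t2, $t2, $t5: $t2=(-28)-23=-51
after add $t5, $t5, $t1: $t5=23+16=39
after add $t6, $t6, 4: $t6=120+4=124
after add $t1, $t1, 3: $t1=16+3=19
cmp $t1, 19  (cmp 19,19)
blt loop: not taken
after sub $t2, $t5, 18: $t2=39-18=21
halt.
Total executed instructions: 54.

54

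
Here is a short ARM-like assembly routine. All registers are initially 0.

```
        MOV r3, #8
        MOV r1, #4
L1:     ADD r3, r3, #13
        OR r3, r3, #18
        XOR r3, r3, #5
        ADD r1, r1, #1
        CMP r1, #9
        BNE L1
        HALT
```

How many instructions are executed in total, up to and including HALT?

MOV r3, #8 → r3=8
MOV r1, #4 → r1=4
ADD r3, r3, #13 → r3=8+13=21
OR r3, r3, #18 → r3=21|18=23
XOR r3, r3, #5 → r3=23^5=18
ADD r1, r1, #1 → r1=4+1=5
CMP r1, #9  (cmp 5,9)
BNE L1: taken
ADD r3, r3, #13 → r3=18+13=31
OR r3, r3, #18 → r3=31|18=31
XOR r3, r3, #5 → r3=31^5=26
ADD r1, r1, #1 → r1=5+1=6
CMP r1, #9  (cmp 6,9)
BNE L1: taken
ADD r3, r3, #13 → r3=26+13=39
OR r3, r3, #18 → r3=39|18=55
XOR r3, r3, #5 → r3=55^5=50
ADD r1, r1, #1 → r1=6+1=7
CMP r1, #9  (cmp 7,9)
BNE L1: taken
ADD r3, r3, #13 → r3=50+13=63
OR r3, r3, #18 → r3=63|18=63
XOR r3, r3, #5 → r3=63^5=58
ADD r1, r1, #1 → r1=7+1=8
CMP r1, #9  (cmp 8,9)
BNE L1: taken
ADD r3, r3, #13 → r3=58+13=71
OR r3, r3, #18 → r3=71|18=87
XOR r3, r3, #5 → r3=87^5=82
ADD r1, r1, #1 → r1=8+1=9
CMP r1, #9  (cmp 9,9)
BNE L1: not taken
halt.
Total executed instructions: 33.

33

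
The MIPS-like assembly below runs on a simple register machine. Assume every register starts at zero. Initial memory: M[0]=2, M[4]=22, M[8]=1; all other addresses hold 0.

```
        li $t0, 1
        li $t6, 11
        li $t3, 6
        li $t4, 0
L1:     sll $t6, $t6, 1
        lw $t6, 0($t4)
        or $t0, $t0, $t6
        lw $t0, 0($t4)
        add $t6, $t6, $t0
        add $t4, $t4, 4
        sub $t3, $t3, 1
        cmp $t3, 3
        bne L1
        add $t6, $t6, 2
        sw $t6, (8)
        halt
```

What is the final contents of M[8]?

li $t0, 1 → $t0=1
li $t6, 11 → $t6=11
li $t3, 6 → $t3=6
li $t4, 0 → $t4=0
sll $t6, $t6, 1 → $t6=11<<1=22
lw $t6, 0($t4) → $t6=M[0]=2
or $t0, $t0, $t6 → $t0=1|2=3
lw $t0, 0($t4) → $t0=M[0]=2
add $t6, $t6, $t0 → $t6=2+2=4
add $t4, $t4, 4 → $t4=0+4=4
sub $t3, $t3, 1 → $t3=6-1=5
cmp $t3, 3  (cmp 5,3)
bne L1: taken
sll $t6, $t6, 1 → $t6=4<<1=8
lw $t6, 0($t4) → $t6=M[4]=22
or $t0, $t0, $t6 → $t0=2|22=22
lw $t0, 0($t4) → $t0=M[4]=22
add $t6, $t6, $t0 → $t6=22+22=44
add $t4, $t4, 4 → $t4=4+4=8
sub $t3, $t3, 1 → $t3=5-1=4
cmp $t3, 3  (cmp 4,3)
bne L1: taken
sll $t6, $t6, 1 → $t6=44<<1=88
lw $t6, 0($t4) → $t6=M[8]=1
or $t0, $t0, $t6 → $t0=22|1=23
lw $t0, 0($t4) → $t0=M[8]=1
add $t6, $t6, $t0 → $t6=1+1=2
add $t4, $t4, 4 → $t4=8+4=12
sub $t3, $t3, 1 → $t3=4-1=3
cmp $t3, 3  (cmp 3,3)
bne L1: not taken
add $t6, $t6, 2 → $t6=2+2=4
sw $t6, (8) → M[8]=4
halt.

4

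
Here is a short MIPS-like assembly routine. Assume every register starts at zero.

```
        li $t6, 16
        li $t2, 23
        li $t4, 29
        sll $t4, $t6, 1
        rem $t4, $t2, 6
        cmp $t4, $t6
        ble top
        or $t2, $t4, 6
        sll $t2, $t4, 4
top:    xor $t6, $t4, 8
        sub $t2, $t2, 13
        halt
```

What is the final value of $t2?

10

$t6=16
$t2=23
$t4=29
$t4=16<<1=32
$t4=23%6=5
cmp $t4, $t6  (cmp 5,16)
ble top: taken
$t6=5^8=13
$t2=23-13=10
halt.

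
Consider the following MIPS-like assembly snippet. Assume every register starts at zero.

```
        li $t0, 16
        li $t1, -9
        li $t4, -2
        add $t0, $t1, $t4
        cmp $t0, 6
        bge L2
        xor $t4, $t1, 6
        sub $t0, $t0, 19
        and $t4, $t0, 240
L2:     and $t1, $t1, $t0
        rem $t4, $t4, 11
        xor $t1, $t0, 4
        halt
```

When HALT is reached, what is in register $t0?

$t0=16
$t1=-9
$t4=-2
$t0=(-9)+(-2)=-11
cmp $t0, 6  (cmp -11,6)
bge L2: not taken
$t4=(-9)^6=-15
$t0=(-11)-19=-30
$t4=(-30)&240=224
$t1=(-9)&(-30)=-30
$t4=224%11=4
$t1=(-30)^4=-26
halt.

-30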